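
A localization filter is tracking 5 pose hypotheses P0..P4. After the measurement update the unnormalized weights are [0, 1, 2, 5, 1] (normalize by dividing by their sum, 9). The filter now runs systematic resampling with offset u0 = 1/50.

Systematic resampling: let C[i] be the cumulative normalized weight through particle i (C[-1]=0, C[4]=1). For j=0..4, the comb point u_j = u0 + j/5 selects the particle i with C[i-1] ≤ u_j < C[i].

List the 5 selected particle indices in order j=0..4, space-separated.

1 2 3 3 3

C = [0, 1/9, 1/3, 8/9, 1]
j=0: u_0=1/50 ∈ [0, 1/9) → index 1
j=1: u_1=11/50 ∈ [1/9, 1/3) → index 2
j=2: u_2=21/50 ∈ [1/3, 8/9) → index 3
j=3: u_3=31/50 ∈ [1/3, 8/9) → index 3
j=4: u_4=41/50 ∈ [1/3, 8/9) → index 3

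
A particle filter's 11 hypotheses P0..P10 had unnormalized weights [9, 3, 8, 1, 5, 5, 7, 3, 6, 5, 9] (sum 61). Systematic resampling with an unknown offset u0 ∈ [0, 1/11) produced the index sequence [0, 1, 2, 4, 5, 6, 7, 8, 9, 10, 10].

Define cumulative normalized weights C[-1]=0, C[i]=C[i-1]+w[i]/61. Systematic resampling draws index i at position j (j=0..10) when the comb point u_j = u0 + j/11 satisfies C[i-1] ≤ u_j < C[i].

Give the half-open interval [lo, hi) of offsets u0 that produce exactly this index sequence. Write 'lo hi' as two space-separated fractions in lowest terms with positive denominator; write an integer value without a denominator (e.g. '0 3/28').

52/671 1/11

C = [9/61, 12/61, 20/61, 21/61, 26/61, 31/61, 38/61, 41/61, 47/61, 52/61, 1]
j=0 picked index 0: u0 ∈ [0, 9/61)
j=1 picked index 1: u0 ∈ [38/671, 71/671)
j=2 picked index 2: u0 ∈ [10/671, 98/671)
j=3 picked index 4: u0 ∈ [48/671, 103/671)
j=4 picked index 5: u0 ∈ [42/671, 97/671)
j=5 picked index 6: u0 ∈ [36/671, 113/671)
j=6 picked index 7: u0 ∈ [52/671, 85/671)
j=7 picked index 8: u0 ∈ [24/671, 90/671)
j=8 picked index 9: u0 ∈ [29/671, 84/671)
j=9 picked index 10: u0 ∈ [23/671, 2/11)
j=10 picked index 10: u0 ∈ [-38/671, 1/11)
intersection: [52/671, 1/11)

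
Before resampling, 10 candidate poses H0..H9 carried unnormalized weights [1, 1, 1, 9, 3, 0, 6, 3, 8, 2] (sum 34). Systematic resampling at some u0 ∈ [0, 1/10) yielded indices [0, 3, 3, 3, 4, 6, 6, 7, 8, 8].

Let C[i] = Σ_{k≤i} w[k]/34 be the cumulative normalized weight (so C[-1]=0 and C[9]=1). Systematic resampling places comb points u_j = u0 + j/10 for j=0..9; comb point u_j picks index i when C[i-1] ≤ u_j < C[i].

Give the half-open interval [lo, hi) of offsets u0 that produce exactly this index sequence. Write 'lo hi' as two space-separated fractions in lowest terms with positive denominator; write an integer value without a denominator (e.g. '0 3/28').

0 1/170

C = [1/34, 1/17, 3/34, 6/17, 15/34, 15/34, 21/34, 12/17, 16/17, 1]
j=0 picked index 0: u0 ∈ [0, 1/34)
j=1 picked index 3: u0 ∈ [-1/85, 43/170)
j=2 picked index 3: u0 ∈ [-19/170, 13/85)
j=3 picked index 3: u0 ∈ [-18/85, 9/170)
j=4 picked index 4: u0 ∈ [-4/85, 7/170)
j=5 picked index 6: u0 ∈ [-1/17, 2/17)
j=6 picked index 6: u0 ∈ [-27/170, 3/170)
j=7 picked index 7: u0 ∈ [-7/85, 1/170)
j=8 picked index 8: u0 ∈ [-8/85, 12/85)
j=9 picked index 8: u0 ∈ [-33/170, 7/170)
intersection: [0, 1/170)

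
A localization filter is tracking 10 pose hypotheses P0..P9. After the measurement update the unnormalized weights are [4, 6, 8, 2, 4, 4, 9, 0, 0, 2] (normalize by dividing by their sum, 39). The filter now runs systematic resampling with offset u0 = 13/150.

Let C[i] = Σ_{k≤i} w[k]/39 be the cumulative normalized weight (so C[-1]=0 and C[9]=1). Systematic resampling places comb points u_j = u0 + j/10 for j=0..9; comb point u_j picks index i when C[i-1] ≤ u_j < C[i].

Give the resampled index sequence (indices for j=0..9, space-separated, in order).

C = [4/39, 10/39, 6/13, 20/39, 8/13, 28/39, 37/39, 37/39, 37/39, 1]
j=0: u_0=13/150 ∈ [0, 4/39) → index 0
j=1: u_1=14/75 ∈ [4/39, 10/39) → index 1
j=2: u_2=43/150 ∈ [10/39, 6/13) → index 2
j=3: u_3=29/75 ∈ [10/39, 6/13) → index 2
j=4: u_4=73/150 ∈ [6/13, 20/39) → index 3
j=5: u_5=44/75 ∈ [20/39, 8/13) → index 4
j=6: u_6=103/150 ∈ [8/13, 28/39) → index 5
j=7: u_7=59/75 ∈ [28/39, 37/39) → index 6
j=8: u_8=133/150 ∈ [28/39, 37/39) → index 6
j=9: u_9=74/75 ∈ [37/39, 1) → index 9

0 1 2 2 3 4 5 6 6 9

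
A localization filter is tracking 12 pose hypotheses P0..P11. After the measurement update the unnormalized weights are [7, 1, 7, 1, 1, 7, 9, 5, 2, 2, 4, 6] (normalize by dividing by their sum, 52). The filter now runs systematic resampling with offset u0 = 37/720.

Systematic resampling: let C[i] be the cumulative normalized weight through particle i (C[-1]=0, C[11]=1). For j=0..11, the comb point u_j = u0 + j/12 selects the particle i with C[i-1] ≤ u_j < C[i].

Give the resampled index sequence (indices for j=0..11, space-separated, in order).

C = [7/52, 2/13, 15/52, 4/13, 17/52, 6/13, 33/52, 19/26, 10/13, 21/26, 23/26, 1]
j=0: u_0=37/720 ∈ [0, 7/52) → index 0
j=1: u_1=97/720 ∈ [7/52, 2/13) → index 1
j=2: u_2=157/720 ∈ [2/13, 15/52) → index 2
j=3: u_3=217/720 ∈ [15/52, 4/13) → index 3
j=4: u_4=277/720 ∈ [17/52, 6/13) → index 5
j=5: u_5=337/720 ∈ [6/13, 33/52) → index 6
j=6: u_6=397/720 ∈ [6/13, 33/52) → index 6
j=7: u_7=457/720 ∈ [33/52, 19/26) → index 7
j=8: u_8=517/720 ∈ [33/52, 19/26) → index 7
j=9: u_9=577/720 ∈ [10/13, 21/26) → index 9
j=10: u_10=637/720 ∈ [23/26, 1) → index 11
j=11: u_11=697/720 ∈ [23/26, 1) → index 11

0 1 2 3 5 6 6 7 7 9 11 11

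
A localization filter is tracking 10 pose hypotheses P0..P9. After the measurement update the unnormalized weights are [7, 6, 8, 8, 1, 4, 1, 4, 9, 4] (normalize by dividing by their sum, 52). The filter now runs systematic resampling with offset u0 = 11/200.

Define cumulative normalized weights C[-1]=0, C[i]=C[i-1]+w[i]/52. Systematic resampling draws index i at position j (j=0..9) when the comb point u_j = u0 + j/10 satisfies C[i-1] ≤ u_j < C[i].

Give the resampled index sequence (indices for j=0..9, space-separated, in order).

0 1 2 2 3 3 6 8 8 9

C = [7/52, 1/4, 21/52, 29/52, 15/26, 17/26, 35/52, 3/4, 12/13, 1]
j=0: u_0=11/200 ∈ [0, 7/52) → index 0
j=1: u_1=31/200 ∈ [7/52, 1/4) → index 1
j=2: u_2=51/200 ∈ [1/4, 21/52) → index 2
j=3: u_3=71/200 ∈ [1/4, 21/52) → index 2
j=4: u_4=91/200 ∈ [21/52, 29/52) → index 3
j=5: u_5=111/200 ∈ [21/52, 29/52) → index 3
j=6: u_6=131/200 ∈ [17/26, 35/52) → index 6
j=7: u_7=151/200 ∈ [3/4, 12/13) → index 8
j=8: u_8=171/200 ∈ [3/4, 12/13) → index 8
j=9: u_9=191/200 ∈ [12/13, 1) → index 9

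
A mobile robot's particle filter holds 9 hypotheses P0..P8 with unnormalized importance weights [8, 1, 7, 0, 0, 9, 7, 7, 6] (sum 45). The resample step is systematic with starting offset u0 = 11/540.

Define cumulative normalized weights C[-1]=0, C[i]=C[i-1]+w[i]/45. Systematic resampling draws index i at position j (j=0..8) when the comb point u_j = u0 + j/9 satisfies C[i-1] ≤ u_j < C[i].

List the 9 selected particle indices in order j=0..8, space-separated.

C = [8/45, 1/5, 16/45, 16/45, 16/45, 5/9, 32/45, 13/15, 1]
j=0: u_0=11/540 ∈ [0, 8/45) → index 0
j=1: u_1=71/540 ∈ [0, 8/45) → index 0
j=2: u_2=131/540 ∈ [1/5, 16/45) → index 2
j=3: u_3=191/540 ∈ [1/5, 16/45) → index 2
j=4: u_4=251/540 ∈ [16/45, 5/9) → index 5
j=5: u_5=311/540 ∈ [5/9, 32/45) → index 6
j=6: u_6=371/540 ∈ [5/9, 32/45) → index 6
j=7: u_7=431/540 ∈ [32/45, 13/15) → index 7
j=8: u_8=491/540 ∈ [13/15, 1) → index 8

0 0 2 2 5 6 6 7 8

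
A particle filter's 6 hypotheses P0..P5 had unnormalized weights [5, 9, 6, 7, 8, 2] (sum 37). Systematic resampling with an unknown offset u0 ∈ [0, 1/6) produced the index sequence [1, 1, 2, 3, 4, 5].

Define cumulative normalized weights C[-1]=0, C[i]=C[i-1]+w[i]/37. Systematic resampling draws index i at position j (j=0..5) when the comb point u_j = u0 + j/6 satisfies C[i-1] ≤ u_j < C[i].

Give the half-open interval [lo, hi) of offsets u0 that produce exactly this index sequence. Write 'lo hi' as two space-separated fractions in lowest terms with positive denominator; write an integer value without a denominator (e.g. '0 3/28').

5/37 1/6

C = [5/37, 14/37, 20/37, 27/37, 35/37, 1]
j=0 picked index 1: u0 ∈ [5/37, 14/37)
j=1 picked index 1: u0 ∈ [-7/222, 47/222)
j=2 picked index 2: u0 ∈ [5/111, 23/111)
j=3 picked index 3: u0 ∈ [3/74, 17/74)
j=4 picked index 4: u0 ∈ [7/111, 31/111)
j=5 picked index 5: u0 ∈ [25/222, 1/6)
intersection: [5/37, 1/6)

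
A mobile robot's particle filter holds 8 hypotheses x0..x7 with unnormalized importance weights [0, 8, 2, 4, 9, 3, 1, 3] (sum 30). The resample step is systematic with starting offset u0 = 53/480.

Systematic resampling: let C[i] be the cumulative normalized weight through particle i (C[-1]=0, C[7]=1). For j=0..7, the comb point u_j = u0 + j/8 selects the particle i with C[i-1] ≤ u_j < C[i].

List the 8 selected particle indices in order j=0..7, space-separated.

1 1 3 4 4 4 5 7

C = [0, 4/15, 1/3, 7/15, 23/30, 13/15, 9/10, 1]
j=0: u_0=53/480 ∈ [0, 4/15) → index 1
j=1: u_1=113/480 ∈ [0, 4/15) → index 1
j=2: u_2=173/480 ∈ [1/3, 7/15) → index 3
j=3: u_3=233/480 ∈ [7/15, 23/30) → index 4
j=4: u_4=293/480 ∈ [7/15, 23/30) → index 4
j=5: u_5=353/480 ∈ [7/15, 23/30) → index 4
j=6: u_6=413/480 ∈ [23/30, 13/15) → index 5
j=7: u_7=473/480 ∈ [9/10, 1) → index 7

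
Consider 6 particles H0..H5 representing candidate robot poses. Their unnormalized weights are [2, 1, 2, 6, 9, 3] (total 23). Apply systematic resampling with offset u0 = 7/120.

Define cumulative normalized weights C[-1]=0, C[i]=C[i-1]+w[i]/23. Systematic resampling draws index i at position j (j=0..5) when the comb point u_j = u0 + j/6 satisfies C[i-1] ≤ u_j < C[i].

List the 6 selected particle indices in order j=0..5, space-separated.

C = [2/23, 3/23, 5/23, 11/23, 20/23, 1]
j=0: u_0=7/120 ∈ [0, 2/23) → index 0
j=1: u_1=9/40 ∈ [5/23, 11/23) → index 3
j=2: u_2=47/120 ∈ [5/23, 11/23) → index 3
j=3: u_3=67/120 ∈ [11/23, 20/23) → index 4
j=4: u_4=29/40 ∈ [11/23, 20/23) → index 4
j=5: u_5=107/120 ∈ [20/23, 1) → index 5

0 3 3 4 4 5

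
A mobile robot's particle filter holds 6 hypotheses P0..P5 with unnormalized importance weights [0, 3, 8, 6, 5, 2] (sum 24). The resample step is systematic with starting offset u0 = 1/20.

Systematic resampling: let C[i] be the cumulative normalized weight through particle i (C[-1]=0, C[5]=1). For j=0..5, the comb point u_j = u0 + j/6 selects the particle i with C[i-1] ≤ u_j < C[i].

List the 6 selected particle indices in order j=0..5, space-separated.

C = [0, 1/8, 11/24, 17/24, 11/12, 1]
j=0: u_0=1/20 ∈ [0, 1/8) → index 1
j=1: u_1=13/60 ∈ [1/8, 11/24) → index 2
j=2: u_2=23/60 ∈ [1/8, 11/24) → index 2
j=3: u_3=11/20 ∈ [11/24, 17/24) → index 3
j=4: u_4=43/60 ∈ [17/24, 11/12) → index 4
j=5: u_5=53/60 ∈ [17/24, 11/12) → index 4

1 2 2 3 4 4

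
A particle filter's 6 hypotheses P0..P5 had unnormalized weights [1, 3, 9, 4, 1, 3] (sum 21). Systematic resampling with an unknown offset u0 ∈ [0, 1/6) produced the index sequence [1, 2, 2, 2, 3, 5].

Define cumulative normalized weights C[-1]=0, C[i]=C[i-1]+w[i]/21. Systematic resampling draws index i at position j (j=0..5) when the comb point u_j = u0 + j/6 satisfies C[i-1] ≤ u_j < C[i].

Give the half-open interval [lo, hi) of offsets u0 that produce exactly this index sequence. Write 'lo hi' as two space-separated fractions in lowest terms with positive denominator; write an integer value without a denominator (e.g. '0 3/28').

1/21 5/42

C = [1/21, 4/21, 13/21, 17/21, 6/7, 1]
j=0 picked index 1: u0 ∈ [1/21, 4/21)
j=1 picked index 2: u0 ∈ [1/42, 19/42)
j=2 picked index 2: u0 ∈ [-1/7, 2/7)
j=3 picked index 2: u0 ∈ [-13/42, 5/42)
j=4 picked index 3: u0 ∈ [-1/21, 1/7)
j=5 picked index 5: u0 ∈ [1/42, 1/6)
intersection: [1/21, 5/42)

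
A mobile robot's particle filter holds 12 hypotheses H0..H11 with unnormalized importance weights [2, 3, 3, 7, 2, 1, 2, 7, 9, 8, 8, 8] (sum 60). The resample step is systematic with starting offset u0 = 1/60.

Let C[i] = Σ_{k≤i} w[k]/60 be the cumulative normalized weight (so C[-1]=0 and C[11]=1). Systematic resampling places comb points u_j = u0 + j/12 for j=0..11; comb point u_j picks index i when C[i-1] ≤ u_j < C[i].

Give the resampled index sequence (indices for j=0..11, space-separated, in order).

C = [1/30, 1/12, 2/15, 1/4, 17/60, 3/10, 1/3, 9/20, 3/5, 11/15, 13/15, 1]
j=0: u_0=1/60 ∈ [0, 1/30) → index 0
j=1: u_1=1/10 ∈ [1/12, 2/15) → index 2
j=2: u_2=11/60 ∈ [2/15, 1/4) → index 3
j=3: u_3=4/15 ∈ [1/4, 17/60) → index 4
j=4: u_4=7/20 ∈ [1/3, 9/20) → index 7
j=5: u_5=13/30 ∈ [1/3, 9/20) → index 7
j=6: u_6=31/60 ∈ [9/20, 3/5) → index 8
j=7: u_7=3/5 ∈ [3/5, 11/15) → index 9
j=8: u_8=41/60 ∈ [3/5, 11/15) → index 9
j=9: u_9=23/30 ∈ [11/15, 13/15) → index 10
j=10: u_10=17/20 ∈ [11/15, 13/15) → index 10
j=11: u_11=14/15 ∈ [13/15, 1) → index 11

0 2 3 4 7 7 8 9 9 10 10 11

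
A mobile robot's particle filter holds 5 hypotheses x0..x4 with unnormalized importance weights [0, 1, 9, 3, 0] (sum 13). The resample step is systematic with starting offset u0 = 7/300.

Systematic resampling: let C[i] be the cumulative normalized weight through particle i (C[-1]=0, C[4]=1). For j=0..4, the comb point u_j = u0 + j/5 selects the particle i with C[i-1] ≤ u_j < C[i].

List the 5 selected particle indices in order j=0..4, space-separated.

1 2 2 2 3

C = [0, 1/13, 10/13, 1, 1]
j=0: u_0=7/300 ∈ [0, 1/13) → index 1
j=1: u_1=67/300 ∈ [1/13, 10/13) → index 2
j=2: u_2=127/300 ∈ [1/13, 10/13) → index 2
j=3: u_3=187/300 ∈ [1/13, 10/13) → index 2
j=4: u_4=247/300 ∈ [10/13, 1) → index 3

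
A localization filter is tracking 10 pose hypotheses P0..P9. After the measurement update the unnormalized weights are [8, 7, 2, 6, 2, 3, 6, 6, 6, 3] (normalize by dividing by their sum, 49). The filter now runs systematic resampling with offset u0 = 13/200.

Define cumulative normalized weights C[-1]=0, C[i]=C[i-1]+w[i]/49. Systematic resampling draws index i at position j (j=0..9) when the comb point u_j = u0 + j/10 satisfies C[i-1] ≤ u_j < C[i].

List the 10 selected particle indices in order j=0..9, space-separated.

C = [8/49, 15/49, 17/49, 23/49, 25/49, 4/7, 34/49, 40/49, 46/49, 1]
j=0: u_0=13/200 ∈ [0, 8/49) → index 0
j=1: u_1=33/200 ∈ [8/49, 15/49) → index 1
j=2: u_2=53/200 ∈ [8/49, 15/49) → index 1
j=3: u_3=73/200 ∈ [17/49, 23/49) → index 3
j=4: u_4=93/200 ∈ [17/49, 23/49) → index 3
j=5: u_5=113/200 ∈ [25/49, 4/7) → index 5
j=6: u_6=133/200 ∈ [4/7, 34/49) → index 6
j=7: u_7=153/200 ∈ [34/49, 40/49) → index 7
j=8: u_8=173/200 ∈ [40/49, 46/49) → index 8
j=9: u_9=193/200 ∈ [46/49, 1) → index 9

0 1 1 3 3 5 6 7 8 9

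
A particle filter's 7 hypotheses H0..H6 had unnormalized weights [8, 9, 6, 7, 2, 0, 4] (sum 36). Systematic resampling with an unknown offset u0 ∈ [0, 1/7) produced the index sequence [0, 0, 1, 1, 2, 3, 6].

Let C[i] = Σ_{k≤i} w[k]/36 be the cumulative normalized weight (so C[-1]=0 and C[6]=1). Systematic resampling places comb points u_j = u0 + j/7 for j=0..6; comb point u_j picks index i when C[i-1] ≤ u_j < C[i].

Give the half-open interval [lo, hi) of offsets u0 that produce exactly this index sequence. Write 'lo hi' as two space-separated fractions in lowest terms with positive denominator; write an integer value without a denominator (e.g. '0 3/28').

C = [2/9, 17/36, 23/36, 5/6, 8/9, 8/9, 1]
j=0 picked index 0: u0 ∈ [0, 2/9)
j=1 picked index 0: u0 ∈ [-1/7, 5/63)
j=2 picked index 1: u0 ∈ [-4/63, 47/252)
j=3 picked index 1: u0 ∈ [-13/63, 11/252)
j=4 picked index 2: u0 ∈ [-25/252, 17/252)
j=5 picked index 3: u0 ∈ [-19/252, 5/42)
j=6 picked index 6: u0 ∈ [2/63, 1/7)
intersection: [2/63, 11/252)

2/63 11/252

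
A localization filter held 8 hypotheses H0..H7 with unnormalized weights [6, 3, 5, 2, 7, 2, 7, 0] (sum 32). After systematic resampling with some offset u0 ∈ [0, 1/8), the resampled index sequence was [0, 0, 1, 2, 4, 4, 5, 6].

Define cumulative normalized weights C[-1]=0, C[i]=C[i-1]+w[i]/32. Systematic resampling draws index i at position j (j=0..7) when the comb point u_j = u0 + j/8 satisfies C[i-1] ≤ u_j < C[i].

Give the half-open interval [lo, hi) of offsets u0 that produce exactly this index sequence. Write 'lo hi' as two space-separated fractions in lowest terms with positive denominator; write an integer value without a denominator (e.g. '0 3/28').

C = [3/16, 9/32, 7/16, 1/2, 23/32, 25/32, 1, 1]
j=0 picked index 0: u0 ∈ [0, 3/16)
j=1 picked index 0: u0 ∈ [-1/8, 1/16)
j=2 picked index 1: u0 ∈ [-1/16, 1/32)
j=3 picked index 2: u0 ∈ [-3/32, 1/16)
j=4 picked index 4: u0 ∈ [0, 7/32)
j=5 picked index 4: u0 ∈ [-1/8, 3/32)
j=6 picked index 5: u0 ∈ [-1/32, 1/32)
j=7 picked index 6: u0 ∈ [-3/32, 1/8)
intersection: [0, 1/32)

0 1/32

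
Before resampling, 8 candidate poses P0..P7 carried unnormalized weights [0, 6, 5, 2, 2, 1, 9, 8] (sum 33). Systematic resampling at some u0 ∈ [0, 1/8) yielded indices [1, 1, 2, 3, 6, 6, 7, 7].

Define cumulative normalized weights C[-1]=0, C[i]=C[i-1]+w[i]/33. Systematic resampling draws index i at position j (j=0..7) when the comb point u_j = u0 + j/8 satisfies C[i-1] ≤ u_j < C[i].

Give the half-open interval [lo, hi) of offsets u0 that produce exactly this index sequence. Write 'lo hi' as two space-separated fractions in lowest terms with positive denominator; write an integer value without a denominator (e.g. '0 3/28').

C = [0, 2/11, 1/3, 13/33, 5/11, 16/33, 25/33, 1]
j=0 picked index 1: u0 ∈ [0, 2/11)
j=1 picked index 1: u0 ∈ [-1/8, 5/88)
j=2 picked index 2: u0 ∈ [-3/44, 1/12)
j=3 picked index 3: u0 ∈ [-1/24, 5/264)
j=4 picked index 6: u0 ∈ [-1/66, 17/66)
j=5 picked index 6: u0 ∈ [-37/264, 35/264)
j=6 picked index 7: u0 ∈ [1/132, 1/4)
j=7 picked index 7: u0 ∈ [-31/264, 1/8)
intersection: [1/132, 5/264)

1/132 5/264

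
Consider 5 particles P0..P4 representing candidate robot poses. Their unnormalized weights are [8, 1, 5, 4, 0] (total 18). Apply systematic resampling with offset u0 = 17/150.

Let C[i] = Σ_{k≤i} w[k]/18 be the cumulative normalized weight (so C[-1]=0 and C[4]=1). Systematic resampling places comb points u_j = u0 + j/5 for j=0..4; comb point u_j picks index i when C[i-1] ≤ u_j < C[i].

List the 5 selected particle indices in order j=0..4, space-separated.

0 0 2 2 3

C = [4/9, 1/2, 7/9, 1, 1]
j=0: u_0=17/150 ∈ [0, 4/9) → index 0
j=1: u_1=47/150 ∈ [0, 4/9) → index 0
j=2: u_2=77/150 ∈ [1/2, 7/9) → index 2
j=3: u_3=107/150 ∈ [1/2, 7/9) → index 2
j=4: u_4=137/150 ∈ [7/9, 1) → index 3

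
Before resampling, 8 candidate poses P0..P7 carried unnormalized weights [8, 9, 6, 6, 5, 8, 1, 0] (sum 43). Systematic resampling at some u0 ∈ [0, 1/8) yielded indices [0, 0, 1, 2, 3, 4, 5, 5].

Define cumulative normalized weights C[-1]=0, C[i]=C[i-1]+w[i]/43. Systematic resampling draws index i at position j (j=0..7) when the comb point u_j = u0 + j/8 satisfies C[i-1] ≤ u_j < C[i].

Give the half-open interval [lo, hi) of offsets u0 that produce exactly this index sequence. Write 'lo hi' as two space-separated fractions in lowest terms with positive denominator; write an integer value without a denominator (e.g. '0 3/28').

C = [8/43, 17/43, 23/43, 29/43, 34/43, 42/43, 1, 1]
j=0 picked index 0: u0 ∈ [0, 8/43)
j=1 picked index 0: u0 ∈ [-1/8, 21/344)
j=2 picked index 1: u0 ∈ [-11/172, 25/172)
j=3 picked index 2: u0 ∈ [7/344, 55/344)
j=4 picked index 3: u0 ∈ [3/86, 15/86)
j=5 picked index 4: u0 ∈ [17/344, 57/344)
j=6 picked index 5: u0 ∈ [7/172, 39/172)
j=7 picked index 5: u0 ∈ [-29/344, 35/344)
intersection: [17/344, 21/344)

17/344 21/344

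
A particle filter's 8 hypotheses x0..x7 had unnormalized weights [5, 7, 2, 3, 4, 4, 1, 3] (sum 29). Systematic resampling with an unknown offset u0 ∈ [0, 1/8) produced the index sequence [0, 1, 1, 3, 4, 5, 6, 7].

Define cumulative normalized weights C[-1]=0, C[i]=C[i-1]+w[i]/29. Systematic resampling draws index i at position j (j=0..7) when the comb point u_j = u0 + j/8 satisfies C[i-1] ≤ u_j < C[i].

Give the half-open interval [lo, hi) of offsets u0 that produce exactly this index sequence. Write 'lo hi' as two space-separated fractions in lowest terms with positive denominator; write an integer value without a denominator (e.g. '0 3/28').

C = [5/29, 12/29, 14/29, 17/29, 21/29, 25/29, 26/29, 1]
j=0 picked index 0: u0 ∈ [0, 5/29)
j=1 picked index 1: u0 ∈ [11/232, 67/232)
j=2 picked index 1: u0 ∈ [-9/116, 19/116)
j=3 picked index 3: u0 ∈ [25/232, 49/232)
j=4 picked index 4: u0 ∈ [5/58, 13/58)
j=5 picked index 5: u0 ∈ [23/232, 55/232)
j=6 picked index 6: u0 ∈ [13/116, 17/116)
j=7 picked index 7: u0 ∈ [5/232, 1/8)
intersection: [13/116, 1/8)

13/116 1/8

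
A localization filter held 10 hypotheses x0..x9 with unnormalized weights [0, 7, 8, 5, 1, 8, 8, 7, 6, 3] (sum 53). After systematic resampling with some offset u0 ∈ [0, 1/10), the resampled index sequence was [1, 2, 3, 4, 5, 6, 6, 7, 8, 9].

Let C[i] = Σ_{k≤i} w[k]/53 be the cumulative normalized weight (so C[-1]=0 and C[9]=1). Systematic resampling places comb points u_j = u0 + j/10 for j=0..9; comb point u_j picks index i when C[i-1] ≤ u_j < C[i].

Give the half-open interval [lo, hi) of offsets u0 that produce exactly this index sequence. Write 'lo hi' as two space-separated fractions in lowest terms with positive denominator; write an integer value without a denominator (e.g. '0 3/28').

22/265 51/530

C = [0, 7/53, 15/53, 20/53, 21/53, 29/53, 37/53, 44/53, 50/53, 1]
j=0 picked index 1: u0 ∈ [0, 7/53)
j=1 picked index 2: u0 ∈ [17/530, 97/530)
j=2 picked index 3: u0 ∈ [22/265, 47/265)
j=3 picked index 4: u0 ∈ [41/530, 51/530)
j=4 picked index 5: u0 ∈ [-1/265, 39/265)
j=5 picked index 6: u0 ∈ [5/106, 21/106)
j=6 picked index 6: u0 ∈ [-14/265, 26/265)
j=7 picked index 7: u0 ∈ [-1/530, 69/530)
j=8 picked index 8: u0 ∈ [8/265, 38/265)
j=9 picked index 9: u0 ∈ [23/530, 1/10)
intersection: [22/265, 51/530)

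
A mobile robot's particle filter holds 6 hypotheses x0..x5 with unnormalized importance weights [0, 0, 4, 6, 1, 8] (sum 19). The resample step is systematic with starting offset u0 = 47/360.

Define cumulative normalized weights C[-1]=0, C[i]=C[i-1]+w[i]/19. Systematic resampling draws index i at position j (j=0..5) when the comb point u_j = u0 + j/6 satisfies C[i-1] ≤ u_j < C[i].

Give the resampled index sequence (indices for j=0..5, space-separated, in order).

2 3 3 5 5 5

C = [0, 0, 4/19, 10/19, 11/19, 1]
j=0: u_0=47/360 ∈ [0, 4/19) → index 2
j=1: u_1=107/360 ∈ [4/19, 10/19) → index 3
j=2: u_2=167/360 ∈ [4/19, 10/19) → index 3
j=3: u_3=227/360 ∈ [11/19, 1) → index 5
j=4: u_4=287/360 ∈ [11/19, 1) → index 5
j=5: u_5=347/360 ∈ [11/19, 1) → index 5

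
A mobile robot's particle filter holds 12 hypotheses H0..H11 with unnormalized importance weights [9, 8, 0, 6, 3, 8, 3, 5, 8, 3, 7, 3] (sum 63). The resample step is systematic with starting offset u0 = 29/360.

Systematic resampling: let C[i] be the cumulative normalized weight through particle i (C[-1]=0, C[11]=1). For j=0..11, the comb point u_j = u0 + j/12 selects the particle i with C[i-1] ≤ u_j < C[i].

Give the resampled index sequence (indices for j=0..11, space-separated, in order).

C = [1/7, 17/63, 17/63, 23/63, 26/63, 34/63, 37/63, 2/3, 50/63, 53/63, 20/21, 1]
j=0: u_0=29/360 ∈ [0, 1/7) → index 0
j=1: u_1=59/360 ∈ [1/7, 17/63) → index 1
j=2: u_2=89/360 ∈ [1/7, 17/63) → index 1
j=3: u_3=119/360 ∈ [17/63, 23/63) → index 3
j=4: u_4=149/360 ∈ [26/63, 34/63) → index 5
j=5: u_5=179/360 ∈ [26/63, 34/63) → index 5
j=6: u_6=209/360 ∈ [34/63, 37/63) → index 6
j=7: u_7=239/360 ∈ [37/63, 2/3) → index 7
j=8: u_8=269/360 ∈ [2/3, 50/63) → index 8
j=9: u_9=299/360 ∈ [50/63, 53/63) → index 9
j=10: u_10=329/360 ∈ [53/63, 20/21) → index 10
j=11: u_11=359/360 ∈ [20/21, 1) → index 11

0 1 1 3 5 5 6 7 8 9 10 11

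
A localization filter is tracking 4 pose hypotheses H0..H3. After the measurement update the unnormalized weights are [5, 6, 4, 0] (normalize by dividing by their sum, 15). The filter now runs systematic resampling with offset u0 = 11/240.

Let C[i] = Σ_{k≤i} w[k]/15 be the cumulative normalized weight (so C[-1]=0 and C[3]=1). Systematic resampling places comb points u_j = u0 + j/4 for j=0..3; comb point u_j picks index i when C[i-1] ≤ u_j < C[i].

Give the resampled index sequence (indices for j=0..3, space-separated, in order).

C = [1/3, 11/15, 1, 1]
j=0: u_0=11/240 ∈ [0, 1/3) → index 0
j=1: u_1=71/240 ∈ [0, 1/3) → index 0
j=2: u_2=131/240 ∈ [1/3, 11/15) → index 1
j=3: u_3=191/240 ∈ [11/15, 1) → index 2

0 0 1 2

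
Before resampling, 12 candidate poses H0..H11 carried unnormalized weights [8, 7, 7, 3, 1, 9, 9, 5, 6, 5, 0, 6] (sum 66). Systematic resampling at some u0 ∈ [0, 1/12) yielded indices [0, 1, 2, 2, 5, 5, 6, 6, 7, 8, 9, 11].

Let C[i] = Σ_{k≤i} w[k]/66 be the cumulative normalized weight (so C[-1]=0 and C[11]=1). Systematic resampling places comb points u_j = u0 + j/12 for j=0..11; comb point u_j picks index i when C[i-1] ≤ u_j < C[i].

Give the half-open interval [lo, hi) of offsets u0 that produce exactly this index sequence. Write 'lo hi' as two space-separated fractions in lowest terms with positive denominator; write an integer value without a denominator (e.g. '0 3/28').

2/33 5/66

C = [4/33, 5/22, 1/3, 25/66, 13/33, 35/66, 2/3, 49/66, 5/6, 10/11, 10/11, 1]
j=0 picked index 0: u0 ∈ [0, 4/33)
j=1 picked index 1: u0 ∈ [5/132, 19/132)
j=2 picked index 2: u0 ∈ [2/33, 1/6)
j=3 picked index 2: u0 ∈ [-1/44, 1/12)
j=4 picked index 5: u0 ∈ [2/33, 13/66)
j=5 picked index 5: u0 ∈ [-1/44, 5/44)
j=6 picked index 6: u0 ∈ [1/33, 1/6)
j=7 picked index 6: u0 ∈ [-7/132, 1/12)
j=8 picked index 7: u0 ∈ [0, 5/66)
j=9 picked index 8: u0 ∈ [-1/132, 1/12)
j=10 picked index 9: u0 ∈ [0, 5/66)
j=11 picked index 11: u0 ∈ [-1/132, 1/12)
intersection: [2/33, 5/66)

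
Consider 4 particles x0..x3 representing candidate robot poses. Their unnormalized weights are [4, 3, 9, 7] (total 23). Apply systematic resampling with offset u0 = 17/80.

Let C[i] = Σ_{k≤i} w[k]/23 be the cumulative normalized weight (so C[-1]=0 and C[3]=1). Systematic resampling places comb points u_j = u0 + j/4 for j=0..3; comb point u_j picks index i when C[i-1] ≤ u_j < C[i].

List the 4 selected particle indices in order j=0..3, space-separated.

1 2 3 3

C = [4/23, 7/23, 16/23, 1]
j=0: u_0=17/80 ∈ [4/23, 7/23) → index 1
j=1: u_1=37/80 ∈ [7/23, 16/23) → index 2
j=2: u_2=57/80 ∈ [16/23, 1) → index 3
j=3: u_3=77/80 ∈ [16/23, 1) → index 3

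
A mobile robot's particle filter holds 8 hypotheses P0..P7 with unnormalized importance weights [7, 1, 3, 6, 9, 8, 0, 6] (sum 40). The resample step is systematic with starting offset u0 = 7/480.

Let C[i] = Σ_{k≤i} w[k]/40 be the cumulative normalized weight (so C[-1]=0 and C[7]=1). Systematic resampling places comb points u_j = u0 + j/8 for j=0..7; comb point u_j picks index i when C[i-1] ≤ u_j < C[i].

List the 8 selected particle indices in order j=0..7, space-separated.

0 0 2 3 4 4 5 7

C = [7/40, 1/5, 11/40, 17/40, 13/20, 17/20, 17/20, 1]
j=0: u_0=7/480 ∈ [0, 7/40) → index 0
j=1: u_1=67/480 ∈ [0, 7/40) → index 0
j=2: u_2=127/480 ∈ [1/5, 11/40) → index 2
j=3: u_3=187/480 ∈ [11/40, 17/40) → index 3
j=4: u_4=247/480 ∈ [17/40, 13/20) → index 4
j=5: u_5=307/480 ∈ [17/40, 13/20) → index 4
j=6: u_6=367/480 ∈ [13/20, 17/20) → index 5
j=7: u_7=427/480 ∈ [17/20, 1) → index 7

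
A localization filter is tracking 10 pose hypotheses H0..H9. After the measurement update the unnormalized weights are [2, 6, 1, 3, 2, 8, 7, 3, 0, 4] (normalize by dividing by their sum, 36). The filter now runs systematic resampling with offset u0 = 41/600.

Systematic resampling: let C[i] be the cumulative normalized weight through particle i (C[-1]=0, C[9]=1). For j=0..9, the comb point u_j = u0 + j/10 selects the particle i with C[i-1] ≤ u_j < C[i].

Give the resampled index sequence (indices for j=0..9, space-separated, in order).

C = [1/18, 2/9, 1/4, 1/3, 7/18, 11/18, 29/36, 8/9, 8/9, 1]
j=0: u_0=41/600 ∈ [1/18, 2/9) → index 1
j=1: u_1=101/600 ∈ [1/18, 2/9) → index 1
j=2: u_2=161/600 ∈ [1/4, 1/3) → index 3
j=3: u_3=221/600 ∈ [1/3, 7/18) → index 4
j=4: u_4=281/600 ∈ [7/18, 11/18) → index 5
j=5: u_5=341/600 ∈ [7/18, 11/18) → index 5
j=6: u_6=401/600 ∈ [11/18, 29/36) → index 6
j=7: u_7=461/600 ∈ [11/18, 29/36) → index 6
j=8: u_8=521/600 ∈ [29/36, 8/9) → index 7
j=9: u_9=581/600 ∈ [8/9, 1) → index 9

1 1 3 4 5 5 6 6 7 9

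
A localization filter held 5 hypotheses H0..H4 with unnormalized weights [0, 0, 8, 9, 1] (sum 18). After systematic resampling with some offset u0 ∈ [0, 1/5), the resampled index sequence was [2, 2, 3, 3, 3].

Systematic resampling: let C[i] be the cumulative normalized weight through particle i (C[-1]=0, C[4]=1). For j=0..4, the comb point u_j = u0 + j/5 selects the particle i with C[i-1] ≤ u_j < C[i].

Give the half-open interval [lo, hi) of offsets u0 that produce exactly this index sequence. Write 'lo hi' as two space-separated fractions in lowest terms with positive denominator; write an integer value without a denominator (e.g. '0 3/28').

2/45 13/90

C = [0, 0, 4/9, 17/18, 1]
j=0 picked index 2: u0 ∈ [0, 4/9)
j=1 picked index 2: u0 ∈ [-1/5, 11/45)
j=2 picked index 3: u0 ∈ [2/45, 49/90)
j=3 picked index 3: u0 ∈ [-7/45, 31/90)
j=4 picked index 3: u0 ∈ [-16/45, 13/90)
intersection: [2/45, 13/90)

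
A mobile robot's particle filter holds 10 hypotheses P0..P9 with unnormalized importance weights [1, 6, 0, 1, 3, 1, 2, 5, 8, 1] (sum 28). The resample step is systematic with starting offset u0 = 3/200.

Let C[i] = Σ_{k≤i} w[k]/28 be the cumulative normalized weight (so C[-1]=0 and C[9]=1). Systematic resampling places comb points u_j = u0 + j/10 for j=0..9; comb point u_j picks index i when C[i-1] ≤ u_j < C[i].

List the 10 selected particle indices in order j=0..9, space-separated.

C = [1/28, 1/4, 1/4, 2/7, 11/28, 3/7, 1/2, 19/28, 27/28, 1]
j=0: u_0=3/200 ∈ [0, 1/28) → index 0
j=1: u_1=23/200 ∈ [1/28, 1/4) → index 1
j=2: u_2=43/200 ∈ [1/28, 1/4) → index 1
j=3: u_3=63/200 ∈ [2/7, 11/28) → index 4
j=4: u_4=83/200 ∈ [11/28, 3/7) → index 5
j=5: u_5=103/200 ∈ [1/2, 19/28) → index 7
j=6: u_6=123/200 ∈ [1/2, 19/28) → index 7
j=7: u_7=143/200 ∈ [19/28, 27/28) → index 8
j=8: u_8=163/200 ∈ [19/28, 27/28) → index 8
j=9: u_9=183/200 ∈ [19/28, 27/28) → index 8

0 1 1 4 5 7 7 8 8 8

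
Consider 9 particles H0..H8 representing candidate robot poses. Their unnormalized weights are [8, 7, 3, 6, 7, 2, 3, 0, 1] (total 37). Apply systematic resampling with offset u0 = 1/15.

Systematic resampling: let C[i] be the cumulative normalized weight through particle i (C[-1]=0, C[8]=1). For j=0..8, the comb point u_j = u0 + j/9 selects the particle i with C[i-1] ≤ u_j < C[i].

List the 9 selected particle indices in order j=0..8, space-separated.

0 0 1 1 3 3 4 5 6

C = [8/37, 15/37, 18/37, 24/37, 31/37, 33/37, 36/37, 36/37, 1]
j=0: u_0=1/15 ∈ [0, 8/37) → index 0
j=1: u_1=8/45 ∈ [0, 8/37) → index 0
j=2: u_2=13/45 ∈ [8/37, 15/37) → index 1
j=3: u_3=2/5 ∈ [8/37, 15/37) → index 1
j=4: u_4=23/45 ∈ [18/37, 24/37) → index 3
j=5: u_5=28/45 ∈ [18/37, 24/37) → index 3
j=6: u_6=11/15 ∈ [24/37, 31/37) → index 4
j=7: u_7=38/45 ∈ [31/37, 33/37) → index 5
j=8: u_8=43/45 ∈ [33/37, 36/37) → index 6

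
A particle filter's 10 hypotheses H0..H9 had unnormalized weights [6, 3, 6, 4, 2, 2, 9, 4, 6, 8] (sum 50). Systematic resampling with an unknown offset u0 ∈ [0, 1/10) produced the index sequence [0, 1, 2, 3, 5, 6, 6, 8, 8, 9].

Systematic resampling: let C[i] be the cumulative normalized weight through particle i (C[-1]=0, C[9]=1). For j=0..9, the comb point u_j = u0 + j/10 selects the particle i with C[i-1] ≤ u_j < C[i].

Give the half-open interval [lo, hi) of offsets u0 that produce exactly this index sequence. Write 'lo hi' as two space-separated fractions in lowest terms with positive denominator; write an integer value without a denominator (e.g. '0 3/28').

1/50 1/25

C = [3/25, 9/50, 3/10, 19/50, 21/50, 23/50, 16/25, 18/25, 21/25, 1]
j=0 picked index 0: u0 ∈ [0, 3/25)
j=1 picked index 1: u0 ∈ [1/50, 2/25)
j=2 picked index 2: u0 ∈ [-1/50, 1/10)
j=3 picked index 3: u0 ∈ [0, 2/25)
j=4 picked index 5: u0 ∈ [1/50, 3/50)
j=5 picked index 6: u0 ∈ [-1/25, 7/50)
j=6 picked index 6: u0 ∈ [-7/50, 1/25)
j=7 picked index 8: u0 ∈ [1/50, 7/50)
j=8 picked index 8: u0 ∈ [-2/25, 1/25)
j=9 picked index 9: u0 ∈ [-3/50, 1/10)
intersection: [1/50, 1/25)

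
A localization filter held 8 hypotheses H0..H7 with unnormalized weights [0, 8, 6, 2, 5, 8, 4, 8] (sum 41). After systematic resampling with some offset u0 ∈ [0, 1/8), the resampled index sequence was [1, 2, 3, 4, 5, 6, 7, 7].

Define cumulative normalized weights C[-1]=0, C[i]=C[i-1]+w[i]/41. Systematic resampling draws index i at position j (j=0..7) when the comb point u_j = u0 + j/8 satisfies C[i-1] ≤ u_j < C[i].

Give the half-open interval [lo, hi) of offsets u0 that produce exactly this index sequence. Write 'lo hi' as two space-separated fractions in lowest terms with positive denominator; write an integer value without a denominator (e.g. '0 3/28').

15/164 1/8

C = [0, 8/41, 14/41, 16/41, 21/41, 29/41, 33/41, 1]
j=0 picked index 1: u0 ∈ [0, 8/41)
j=1 picked index 2: u0 ∈ [23/328, 71/328)
j=2 picked index 3: u0 ∈ [15/164, 23/164)
j=3 picked index 4: u0 ∈ [5/328, 45/328)
j=4 picked index 5: u0 ∈ [1/82, 17/82)
j=5 picked index 6: u0 ∈ [27/328, 59/328)
j=6 picked index 7: u0 ∈ [9/164, 1/4)
j=7 picked index 7: u0 ∈ [-23/328, 1/8)
intersection: [15/164, 1/8)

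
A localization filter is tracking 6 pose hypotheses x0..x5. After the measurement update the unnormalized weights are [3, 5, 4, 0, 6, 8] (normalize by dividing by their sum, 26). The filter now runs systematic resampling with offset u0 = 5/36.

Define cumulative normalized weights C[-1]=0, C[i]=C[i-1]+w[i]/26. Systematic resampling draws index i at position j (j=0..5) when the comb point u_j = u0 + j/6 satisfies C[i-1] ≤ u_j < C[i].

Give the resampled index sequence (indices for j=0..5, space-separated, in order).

1 1 4 4 5 5

C = [3/26, 4/13, 6/13, 6/13, 9/13, 1]
j=0: u_0=5/36 ∈ [3/26, 4/13) → index 1
j=1: u_1=11/36 ∈ [3/26, 4/13) → index 1
j=2: u_2=17/36 ∈ [6/13, 9/13) → index 4
j=3: u_3=23/36 ∈ [6/13, 9/13) → index 4
j=4: u_4=29/36 ∈ [9/13, 1) → index 5
j=5: u_5=35/36 ∈ [9/13, 1) → index 5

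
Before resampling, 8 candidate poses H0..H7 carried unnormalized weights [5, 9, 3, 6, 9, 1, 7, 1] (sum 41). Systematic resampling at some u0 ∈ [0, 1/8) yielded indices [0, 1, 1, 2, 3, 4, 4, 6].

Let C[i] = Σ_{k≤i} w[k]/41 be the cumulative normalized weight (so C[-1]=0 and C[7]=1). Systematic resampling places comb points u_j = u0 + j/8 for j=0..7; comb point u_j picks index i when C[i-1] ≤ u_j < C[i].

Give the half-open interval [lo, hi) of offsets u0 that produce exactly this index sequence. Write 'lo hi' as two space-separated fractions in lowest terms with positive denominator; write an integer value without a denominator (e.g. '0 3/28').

0 5/164

C = [5/41, 14/41, 17/41, 23/41, 32/41, 33/41, 40/41, 1]
j=0 picked index 0: u0 ∈ [0, 5/41)
j=1 picked index 1: u0 ∈ [-1/328, 71/328)
j=2 picked index 1: u0 ∈ [-21/164, 15/164)
j=3 picked index 2: u0 ∈ [-11/328, 13/328)
j=4 picked index 3: u0 ∈ [-7/82, 5/82)
j=5 picked index 4: u0 ∈ [-21/328, 51/328)
j=6 picked index 4: u0 ∈ [-31/164, 5/164)
j=7 picked index 6: u0 ∈ [-23/328, 33/328)
intersection: [0, 5/164)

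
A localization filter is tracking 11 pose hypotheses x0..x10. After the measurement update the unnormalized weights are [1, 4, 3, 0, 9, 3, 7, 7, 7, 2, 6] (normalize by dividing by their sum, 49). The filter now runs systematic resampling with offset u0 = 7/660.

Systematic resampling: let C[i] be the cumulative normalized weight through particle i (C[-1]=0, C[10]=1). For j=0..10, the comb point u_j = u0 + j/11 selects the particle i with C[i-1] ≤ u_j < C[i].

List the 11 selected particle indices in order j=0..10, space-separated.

C = [1/49, 5/49, 8/49, 8/49, 17/49, 20/49, 27/49, 34/49, 41/49, 43/49, 1]
j=0: u_0=7/660 ∈ [0, 1/49) → index 0
j=1: u_1=67/660 ∈ [1/49, 5/49) → index 1
j=2: u_2=127/660 ∈ [8/49, 17/49) → index 4
j=3: u_3=17/60 ∈ [8/49, 17/49) → index 4
j=4: u_4=247/660 ∈ [17/49, 20/49) → index 5
j=5: u_5=307/660 ∈ [20/49, 27/49) → index 6
j=6: u_6=367/660 ∈ [27/49, 34/49) → index 7
j=7: u_7=427/660 ∈ [27/49, 34/49) → index 7
j=8: u_8=487/660 ∈ [34/49, 41/49) → index 8
j=9: u_9=547/660 ∈ [34/49, 41/49) → index 8
j=10: u_10=607/660 ∈ [43/49, 1) → index 10

0 1 4 4 5 6 7 7 8 8 10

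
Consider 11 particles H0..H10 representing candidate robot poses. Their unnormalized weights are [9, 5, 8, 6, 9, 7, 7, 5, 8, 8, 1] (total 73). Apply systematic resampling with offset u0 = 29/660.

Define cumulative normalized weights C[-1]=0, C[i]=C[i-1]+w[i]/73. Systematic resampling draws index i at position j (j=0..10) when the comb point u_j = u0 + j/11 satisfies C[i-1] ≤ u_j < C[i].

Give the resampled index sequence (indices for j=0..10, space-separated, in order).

0 1 2 3 4 4 5 6 8 8 9

C = [9/73, 14/73, 22/73, 28/73, 37/73, 44/73, 51/73, 56/73, 64/73, 72/73, 1]
j=0: u_0=29/660 ∈ [0, 9/73) → index 0
j=1: u_1=89/660 ∈ [9/73, 14/73) → index 1
j=2: u_2=149/660 ∈ [14/73, 22/73) → index 2
j=3: u_3=19/60 ∈ [22/73, 28/73) → index 3
j=4: u_4=269/660 ∈ [28/73, 37/73) → index 4
j=5: u_5=329/660 ∈ [28/73, 37/73) → index 4
j=6: u_6=389/660 ∈ [37/73, 44/73) → index 5
j=7: u_7=449/660 ∈ [44/73, 51/73) → index 6
j=8: u_8=509/660 ∈ [56/73, 64/73) → index 8
j=9: u_9=569/660 ∈ [56/73, 64/73) → index 8
j=10: u_10=629/660 ∈ [64/73, 72/73) → index 9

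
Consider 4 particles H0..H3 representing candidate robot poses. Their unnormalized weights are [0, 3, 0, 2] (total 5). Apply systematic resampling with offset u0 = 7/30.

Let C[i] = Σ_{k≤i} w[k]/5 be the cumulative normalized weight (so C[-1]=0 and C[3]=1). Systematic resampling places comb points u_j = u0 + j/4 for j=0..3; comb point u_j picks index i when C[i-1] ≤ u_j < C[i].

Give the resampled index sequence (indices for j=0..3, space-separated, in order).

C = [0, 3/5, 3/5, 1]
j=0: u_0=7/30 ∈ [0, 3/5) → index 1
j=1: u_1=29/60 ∈ [0, 3/5) → index 1
j=2: u_2=11/15 ∈ [3/5, 1) → index 3
j=3: u_3=59/60 ∈ [3/5, 1) → index 3

1 1 3 3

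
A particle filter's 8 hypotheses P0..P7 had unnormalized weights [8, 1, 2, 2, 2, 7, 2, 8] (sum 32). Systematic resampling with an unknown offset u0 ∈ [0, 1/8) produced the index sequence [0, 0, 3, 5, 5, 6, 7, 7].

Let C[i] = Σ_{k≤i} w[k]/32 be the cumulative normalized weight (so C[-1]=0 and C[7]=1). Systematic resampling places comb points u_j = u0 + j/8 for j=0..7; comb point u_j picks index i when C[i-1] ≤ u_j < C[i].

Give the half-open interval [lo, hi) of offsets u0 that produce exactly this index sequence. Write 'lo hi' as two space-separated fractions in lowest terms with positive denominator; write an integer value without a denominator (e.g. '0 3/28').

C = [1/4, 9/32, 11/32, 13/32, 15/32, 11/16, 3/4, 1]
j=0 picked index 0: u0 ∈ [0, 1/4)
j=1 picked index 0: u0 ∈ [-1/8, 1/8)
j=2 picked index 3: u0 ∈ [3/32, 5/32)
j=3 picked index 5: u0 ∈ [3/32, 5/16)
j=4 picked index 5: u0 ∈ [-1/32, 3/16)
j=5 picked index 6: u0 ∈ [1/16, 1/8)
j=6 picked index 7: u0 ∈ [0, 1/4)
j=7 picked index 7: u0 ∈ [-1/8, 1/8)
intersection: [3/32, 1/8)

3/32 1/8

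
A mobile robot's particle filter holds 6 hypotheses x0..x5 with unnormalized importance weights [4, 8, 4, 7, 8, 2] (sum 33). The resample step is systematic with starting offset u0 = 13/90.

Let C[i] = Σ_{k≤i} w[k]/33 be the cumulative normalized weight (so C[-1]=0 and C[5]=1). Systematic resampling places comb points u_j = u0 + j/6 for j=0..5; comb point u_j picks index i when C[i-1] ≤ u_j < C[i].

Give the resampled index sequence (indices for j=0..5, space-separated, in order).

C = [4/33, 4/11, 16/33, 23/33, 31/33, 1]
j=0: u_0=13/90 ∈ [4/33, 4/11) → index 1
j=1: u_1=14/45 ∈ [4/33, 4/11) → index 1
j=2: u_2=43/90 ∈ [4/11, 16/33) → index 2
j=3: u_3=29/45 ∈ [16/33, 23/33) → index 3
j=4: u_4=73/90 ∈ [23/33, 31/33) → index 4
j=5: u_5=44/45 ∈ [31/33, 1) → index 5

1 1 2 3 4 5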